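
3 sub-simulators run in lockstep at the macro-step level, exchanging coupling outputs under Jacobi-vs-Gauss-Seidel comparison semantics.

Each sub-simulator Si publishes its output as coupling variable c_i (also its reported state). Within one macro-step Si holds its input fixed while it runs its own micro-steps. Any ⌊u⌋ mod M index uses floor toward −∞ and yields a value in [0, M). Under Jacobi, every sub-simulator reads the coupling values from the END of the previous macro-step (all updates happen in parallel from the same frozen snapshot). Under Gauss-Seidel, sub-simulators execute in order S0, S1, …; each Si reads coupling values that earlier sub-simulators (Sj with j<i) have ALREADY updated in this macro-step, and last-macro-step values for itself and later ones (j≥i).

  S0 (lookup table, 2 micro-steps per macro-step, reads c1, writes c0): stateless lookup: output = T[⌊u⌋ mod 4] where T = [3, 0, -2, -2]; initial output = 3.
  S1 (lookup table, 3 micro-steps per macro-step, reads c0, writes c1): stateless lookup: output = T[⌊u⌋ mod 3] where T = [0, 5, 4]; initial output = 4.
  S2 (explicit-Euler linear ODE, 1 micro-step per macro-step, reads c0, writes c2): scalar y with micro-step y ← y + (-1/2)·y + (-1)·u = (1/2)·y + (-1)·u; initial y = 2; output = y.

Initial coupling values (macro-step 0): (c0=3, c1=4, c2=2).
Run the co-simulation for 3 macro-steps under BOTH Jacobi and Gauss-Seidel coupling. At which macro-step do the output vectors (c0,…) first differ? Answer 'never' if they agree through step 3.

first divergence at macro-step: never

[Jacobi] macro 1: S0 reads c1=4 → after 2×micro: 3; S1 reads c0=3 → after 3×micro: 0; S2 reads c0=3 → after 1×micro: -2 ⇒ (c0=3, c1=0, c2=-2)
[Jacobi] macro 2: S0 reads c1=0 → after 2×micro: 3; S1 reads c0=3 → after 3×micro: 0; S2 reads c0=3 → after 1×micro: -4 ⇒ (c0=3, c1=0, c2=-4)
[Jacobi] macro 3: S0 reads c1=0 → after 2×micro: 3; S1 reads c0=3 → after 3×micro: 0; S2 reads c0=3 → after 1×micro: -5 ⇒ (c0=3, c1=0, c2=-5)
[Gauss-Seidel] macro 1: S0 reads c1=4 → after 2×micro: 3; S1 reads c0=3 → after 3×micro: 0; S2 reads c0=3 → after 1×micro: -2 ⇒ (c0=3, c1=0, c2=-2)
[Gauss-Seidel] macro 2: S0 reads c1=0 → after 2×micro: 3; S1 reads c0=3 → after 3×micro: 0; S2 reads c0=3 → after 1×micro: -4 ⇒ (c0=3, c1=0, c2=-4)
[Gauss-Seidel] macro 3: S0 reads c1=0 → after 2×micro: 3; S1 reads c0=3 → after 3×micro: 0; S2 reads c0=3 → after 1×micro: -5 ⇒ (c0=3, c1=0, c2=-5)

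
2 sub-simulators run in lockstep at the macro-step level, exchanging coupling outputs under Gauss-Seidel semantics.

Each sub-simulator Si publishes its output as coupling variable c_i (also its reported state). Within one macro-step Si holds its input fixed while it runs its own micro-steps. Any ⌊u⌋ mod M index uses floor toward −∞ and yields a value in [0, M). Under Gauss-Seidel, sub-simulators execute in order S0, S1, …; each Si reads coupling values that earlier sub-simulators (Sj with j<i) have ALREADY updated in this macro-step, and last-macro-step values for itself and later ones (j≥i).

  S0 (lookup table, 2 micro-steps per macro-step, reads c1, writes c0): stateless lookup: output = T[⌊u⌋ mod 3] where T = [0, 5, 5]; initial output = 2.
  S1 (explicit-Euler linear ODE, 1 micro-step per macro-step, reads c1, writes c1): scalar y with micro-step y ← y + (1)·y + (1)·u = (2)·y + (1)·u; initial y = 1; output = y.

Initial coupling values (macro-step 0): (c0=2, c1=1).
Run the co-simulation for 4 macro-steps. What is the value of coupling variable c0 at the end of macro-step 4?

macro 1: S0 reads c1=1 → after 2×micro: 5; S1 reads c1=1 → after 1×micro: 3 ⇒ (c0=5, c1=3)
macro 2: S0 reads c1=3 → after 2×micro: 0; S1 reads c1=3 → after 1×micro: 9 ⇒ (c0=0, c1=9)
macro 3: S0 reads c1=9 → after 2×micro: 0; S1 reads c1=9 → after 1×micro: 27 ⇒ (c0=0, c1=27)
macro 4: S0 reads c1=27 → after 2×micro: 0; S1 reads c1=27 → after 1×micro: 81 ⇒ (c0=0, c1=81)

c0 at macro-step 4 = 0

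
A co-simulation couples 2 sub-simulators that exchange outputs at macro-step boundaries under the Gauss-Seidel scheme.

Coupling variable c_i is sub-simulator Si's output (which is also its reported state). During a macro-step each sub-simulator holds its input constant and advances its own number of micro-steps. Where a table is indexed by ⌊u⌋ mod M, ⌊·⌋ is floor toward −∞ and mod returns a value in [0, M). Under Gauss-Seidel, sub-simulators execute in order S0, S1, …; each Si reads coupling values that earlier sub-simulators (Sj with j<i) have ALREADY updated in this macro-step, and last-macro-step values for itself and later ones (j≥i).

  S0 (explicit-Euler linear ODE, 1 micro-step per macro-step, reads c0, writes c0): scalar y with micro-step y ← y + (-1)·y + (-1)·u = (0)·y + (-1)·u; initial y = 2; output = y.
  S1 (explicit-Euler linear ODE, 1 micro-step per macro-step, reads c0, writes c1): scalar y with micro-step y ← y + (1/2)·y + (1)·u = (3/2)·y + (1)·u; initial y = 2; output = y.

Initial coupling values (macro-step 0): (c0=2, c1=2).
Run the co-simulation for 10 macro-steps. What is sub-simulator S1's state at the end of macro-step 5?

S1 state at macro-step 5 = 133/16

macro 1: S0 reads c0=2 → after 1×micro: -2; S1 reads c0=-2 → after 1×micro: 1 ⇒ (c0=-2, c1=1)
macro 2: S0 reads c0=-2 → after 1×micro: 2; S1 reads c0=2 → after 1×micro: 7/2 ⇒ (c0=2, c1=7/2)
macro 3: S0 reads c0=2 → after 1×micro: -2; S1 reads c0=-2 → after 1×micro: 13/4 ⇒ (c0=-2, c1=13/4)
macro 4: S0 reads c0=-2 → after 1×micro: 2; S1 reads c0=2 → after 1×micro: 55/8 ⇒ (c0=2, c1=55/8)
macro 5: S0 reads c0=2 → after 1×micro: -2; S1 reads c0=-2 → after 1×micro: 133/16 ⇒ (c0=-2, c1=133/16)
macro 6: S0 reads c0=-2 → after 1×micro: 2; S1 reads c0=2 → after 1×micro: 463/32 ⇒ (c0=2, c1=463/32)
macro 7: S0 reads c0=2 → after 1×micro: -2; S1 reads c0=-2 → after 1×micro: 1261/64 ⇒ (c0=-2, c1=1261/64)
macro 8: S0 reads c0=-2 → after 1×micro: 2; S1 reads c0=2 → after 1×micro: 4039/128 ⇒ (c0=2, c1=4039/128)
macro 9: S0 reads c0=2 → after 1×micro: -2; S1 reads c0=-2 → after 1×micro: 11605/256 ⇒ (c0=-2, c1=11605/256)
macro 10: S0 reads c0=-2 → after 1×micro: 2; S1 reads c0=2 → after 1×micro: 35839/512 ⇒ (c0=2, c1=35839/512)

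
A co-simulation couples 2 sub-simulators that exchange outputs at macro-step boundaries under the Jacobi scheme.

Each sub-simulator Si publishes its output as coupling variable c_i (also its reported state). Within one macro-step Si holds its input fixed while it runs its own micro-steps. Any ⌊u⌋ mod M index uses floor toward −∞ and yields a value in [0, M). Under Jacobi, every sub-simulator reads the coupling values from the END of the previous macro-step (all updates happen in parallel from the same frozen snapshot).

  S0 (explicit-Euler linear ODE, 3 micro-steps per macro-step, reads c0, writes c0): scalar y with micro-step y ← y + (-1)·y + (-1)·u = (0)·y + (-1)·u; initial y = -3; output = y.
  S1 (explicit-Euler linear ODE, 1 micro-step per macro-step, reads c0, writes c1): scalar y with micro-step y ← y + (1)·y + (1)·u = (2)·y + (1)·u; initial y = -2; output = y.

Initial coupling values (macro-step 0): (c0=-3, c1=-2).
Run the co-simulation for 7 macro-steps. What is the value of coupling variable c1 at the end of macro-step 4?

c1 at macro-step 4 = -47

macro 1: S0 reads c0=-3 → after 3×micro: 3; S1 reads c0=-3 → after 1×micro: -7 ⇒ (c0=3, c1=-7)
macro 2: S0 reads c0=3 → after 3×micro: -3; S1 reads c0=3 → after 1×micro: -11 ⇒ (c0=-3, c1=-11)
macro 3: S0 reads c0=-3 → after 3×micro: 3; S1 reads c0=-3 → after 1×micro: -25 ⇒ (c0=3, c1=-25)
macro 4: S0 reads c0=3 → after 3×micro: -3; S1 reads c0=3 → after 1×micro: -47 ⇒ (c0=-3, c1=-47)
macro 5: S0 reads c0=-3 → after 3×micro: 3; S1 reads c0=-3 → after 1×micro: -97 ⇒ (c0=3, c1=-97)
macro 6: S0 reads c0=3 → after 3×micro: -3; S1 reads c0=3 → after 1×micro: -191 ⇒ (c0=-3, c1=-191)
macro 7: S0 reads c0=-3 → after 3×micro: 3; S1 reads c0=-3 → after 1×micro: -385 ⇒ (c0=3, c1=-385)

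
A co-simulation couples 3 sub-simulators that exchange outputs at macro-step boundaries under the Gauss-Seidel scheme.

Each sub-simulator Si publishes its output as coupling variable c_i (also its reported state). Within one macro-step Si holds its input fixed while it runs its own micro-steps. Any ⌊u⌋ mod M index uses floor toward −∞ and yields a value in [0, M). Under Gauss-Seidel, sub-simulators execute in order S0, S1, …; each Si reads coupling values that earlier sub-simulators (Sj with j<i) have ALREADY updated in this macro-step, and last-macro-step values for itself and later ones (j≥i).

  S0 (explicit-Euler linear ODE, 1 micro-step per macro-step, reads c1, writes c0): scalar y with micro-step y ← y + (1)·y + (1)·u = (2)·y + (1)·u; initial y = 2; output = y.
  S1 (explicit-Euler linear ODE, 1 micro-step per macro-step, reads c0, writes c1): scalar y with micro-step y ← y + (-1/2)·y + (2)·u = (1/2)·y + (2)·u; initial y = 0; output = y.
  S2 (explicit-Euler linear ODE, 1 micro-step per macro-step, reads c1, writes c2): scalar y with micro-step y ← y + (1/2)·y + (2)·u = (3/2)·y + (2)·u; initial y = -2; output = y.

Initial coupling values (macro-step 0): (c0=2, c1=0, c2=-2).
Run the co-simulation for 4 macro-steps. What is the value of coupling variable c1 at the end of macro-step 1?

c1 at macro-step 1 = 8

macro 1: S0 reads c1=0 → after 1×micro: 4; S1 reads c0=4 → after 1×micro: 8; S2 reads c1=8 → after 1×micro: 13 ⇒ (c0=4, c1=8, c2=13)
macro 2: S0 reads c1=8 → after 1×micro: 16; S1 reads c0=16 → after 1×micro: 36; S2 reads c1=36 → after 1×micro: 183/2 ⇒ (c0=16, c1=36, c2=183/2)
macro 3: S0 reads c1=36 → after 1×micro: 68; S1 reads c0=68 → after 1×micro: 154; S2 reads c1=154 → after 1×micro: 1781/4 ⇒ (c0=68, c1=154, c2=1781/4)
macro 4: S0 reads c1=154 → after 1×micro: 290; S1 reads c0=290 → after 1×micro: 657; S2 reads c1=657 → after 1×micro: 15855/8 ⇒ (c0=290, c1=657, c2=15855/8)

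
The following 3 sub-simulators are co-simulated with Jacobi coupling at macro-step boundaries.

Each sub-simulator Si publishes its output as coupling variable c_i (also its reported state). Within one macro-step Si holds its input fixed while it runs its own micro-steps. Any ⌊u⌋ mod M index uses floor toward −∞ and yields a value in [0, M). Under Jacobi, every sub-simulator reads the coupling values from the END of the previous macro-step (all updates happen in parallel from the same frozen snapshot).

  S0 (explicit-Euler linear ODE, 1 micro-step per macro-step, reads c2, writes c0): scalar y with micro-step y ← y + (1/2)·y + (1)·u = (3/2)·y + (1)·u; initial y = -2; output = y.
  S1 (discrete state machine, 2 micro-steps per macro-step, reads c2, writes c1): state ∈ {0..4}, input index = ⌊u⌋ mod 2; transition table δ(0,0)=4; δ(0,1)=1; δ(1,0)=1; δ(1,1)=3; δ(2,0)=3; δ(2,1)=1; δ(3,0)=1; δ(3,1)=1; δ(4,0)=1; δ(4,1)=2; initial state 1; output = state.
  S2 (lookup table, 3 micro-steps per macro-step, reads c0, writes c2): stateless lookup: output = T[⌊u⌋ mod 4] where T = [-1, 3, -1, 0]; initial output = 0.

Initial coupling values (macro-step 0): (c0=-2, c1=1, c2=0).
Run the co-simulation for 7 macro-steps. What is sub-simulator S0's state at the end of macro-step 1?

S0 state at macro-step 1 = -3

macro 1: S0 reads c2=0 → after 1×micro: -3; S1 reads c2=0 → after 2×micro: 1; S2 reads c0=-2 → after 3×micro: -1 ⇒ (c0=-3, c1=1, c2=-1)
macro 2: S0 reads c2=-1 → after 1×micro: -11/2; S1 reads c2=-1 → after 2×micro: 1; S2 reads c0=-3 → after 3×micro: 3 ⇒ (c0=-11/2, c1=1, c2=3)
macro 3: S0 reads c2=3 → after 1×micro: -21/4; S1 reads c2=3 → after 2×micro: 1; S2 reads c0=-11/2 → after 3×micro: -1 ⇒ (c0=-21/4, c1=1, c2=-1)
macro 4: S0 reads c2=-1 → after 1×micro: -71/8; S1 reads c2=-1 → after 2×micro: 1; S2 reads c0=-21/4 → after 3×micro: -1 ⇒ (c0=-71/8, c1=1, c2=-1)
macro 5: S0 reads c2=-1 → after 1×micro: -229/16; S1 reads c2=-1 → after 2×micro: 1; S2 reads c0=-71/8 → after 3×micro: 0 ⇒ (c0=-229/16, c1=1, c2=0)
macro 6: S0 reads c2=0 → after 1×micro: -687/32; S1 reads c2=0 → after 2×micro: 1; S2 reads c0=-229/16 → after 3×micro: 3 ⇒ (c0=-687/32, c1=1, c2=3)
macro 7: S0 reads c2=3 → after 1×micro: -1869/64; S1 reads c2=3 → after 2×micro: 1; S2 reads c0=-687/32 → after 3×micro: -1 ⇒ (c0=-1869/64, c1=1, c2=-1)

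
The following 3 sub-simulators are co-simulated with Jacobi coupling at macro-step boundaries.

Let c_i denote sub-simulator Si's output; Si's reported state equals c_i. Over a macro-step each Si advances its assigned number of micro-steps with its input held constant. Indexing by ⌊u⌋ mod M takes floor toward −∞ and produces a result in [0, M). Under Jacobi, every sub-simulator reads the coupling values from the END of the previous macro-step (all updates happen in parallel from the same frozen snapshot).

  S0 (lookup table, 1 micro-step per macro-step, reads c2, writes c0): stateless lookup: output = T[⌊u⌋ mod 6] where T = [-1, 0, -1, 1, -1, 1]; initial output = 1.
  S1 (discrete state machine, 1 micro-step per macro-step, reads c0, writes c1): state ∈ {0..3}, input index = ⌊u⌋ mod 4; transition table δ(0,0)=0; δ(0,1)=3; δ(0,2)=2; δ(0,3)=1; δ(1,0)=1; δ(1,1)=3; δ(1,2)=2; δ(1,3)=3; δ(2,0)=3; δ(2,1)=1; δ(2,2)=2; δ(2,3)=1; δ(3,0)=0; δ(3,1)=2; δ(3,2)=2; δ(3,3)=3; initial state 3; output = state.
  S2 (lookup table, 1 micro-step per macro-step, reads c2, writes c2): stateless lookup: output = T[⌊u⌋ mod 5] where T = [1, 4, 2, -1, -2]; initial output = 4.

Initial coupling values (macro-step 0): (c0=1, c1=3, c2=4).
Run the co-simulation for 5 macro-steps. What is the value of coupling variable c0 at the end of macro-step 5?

c0 at macro-step 5 = 1

macro 1: S0 reads c2=4 → after 1×micro: -1; S1 reads c0=1 → after 1×micro: 2; S2 reads c2=4 → after 1×micro: -2 ⇒ (c0=-1, c1=2, c2=-2)
macro 2: S0 reads c2=-2 → after 1×micro: -1; S1 reads c0=-1 → after 1×micro: 1; S2 reads c2=-2 → after 1×micro: -1 ⇒ (c0=-1, c1=1, c2=-1)
macro 3: S0 reads c2=-1 → after 1×micro: 1; S1 reads c0=-1 → after 1×micro: 3; S2 reads c2=-1 → after 1×micro: -2 ⇒ (c0=1, c1=3, c2=-2)
macro 4: S0 reads c2=-2 → after 1×micro: -1; S1 reads c0=1 → after 1×micro: 2; S2 reads c2=-2 → after 1×micro: -1 ⇒ (c0=-1, c1=2, c2=-1)
macro 5: S0 reads c2=-1 → after 1×micro: 1; S1 reads c0=-1 → after 1×micro: 1; S2 reads c2=-1 → after 1×micro: -2 ⇒ (c0=1, c1=1, c2=-2)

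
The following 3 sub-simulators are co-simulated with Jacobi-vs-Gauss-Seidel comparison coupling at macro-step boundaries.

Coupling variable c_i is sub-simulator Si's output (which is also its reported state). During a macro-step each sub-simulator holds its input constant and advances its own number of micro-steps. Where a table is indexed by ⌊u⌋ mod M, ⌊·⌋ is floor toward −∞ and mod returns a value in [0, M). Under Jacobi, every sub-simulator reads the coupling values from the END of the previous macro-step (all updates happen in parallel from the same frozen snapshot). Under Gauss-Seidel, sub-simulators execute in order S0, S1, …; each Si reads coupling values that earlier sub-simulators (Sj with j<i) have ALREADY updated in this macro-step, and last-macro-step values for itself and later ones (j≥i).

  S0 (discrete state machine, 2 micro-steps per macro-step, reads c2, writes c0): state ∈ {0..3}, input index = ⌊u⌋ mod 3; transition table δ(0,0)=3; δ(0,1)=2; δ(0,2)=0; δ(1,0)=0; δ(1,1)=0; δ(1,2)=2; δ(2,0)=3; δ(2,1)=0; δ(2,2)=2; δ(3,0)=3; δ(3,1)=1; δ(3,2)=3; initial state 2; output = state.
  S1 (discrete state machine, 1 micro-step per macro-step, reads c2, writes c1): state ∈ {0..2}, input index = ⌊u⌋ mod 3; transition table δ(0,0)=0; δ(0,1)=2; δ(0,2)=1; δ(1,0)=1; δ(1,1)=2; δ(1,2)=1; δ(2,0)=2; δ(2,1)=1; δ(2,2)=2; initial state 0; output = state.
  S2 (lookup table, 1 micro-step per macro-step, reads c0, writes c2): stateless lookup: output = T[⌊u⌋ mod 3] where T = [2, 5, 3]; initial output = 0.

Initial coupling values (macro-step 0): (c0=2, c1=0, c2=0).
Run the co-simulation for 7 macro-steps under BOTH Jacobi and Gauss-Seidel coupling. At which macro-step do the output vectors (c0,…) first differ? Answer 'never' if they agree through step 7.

first divergence at macro-step: 1

[Jacobi] macro 1: S0 reads c2=0 → after 2×micro: 3; S1 reads c2=0 → after 1×micro: 0; S2 reads c0=2 → after 1×micro: 3 ⇒ (c0=3, c1=0, c2=3)
[Jacobi] macro 2: S0 reads c2=3 → after 2×micro: 3; S1 reads c2=3 → after 1×micro: 0; S2 reads c0=3 → after 1×micro: 2 ⇒ (c0=3, c1=0, c2=2)
[Jacobi] macro 3: S0 reads c2=2 → after 2×micro: 3; S1 reads c2=2 → after 1×micro: 1; S2 reads c0=3 → after 1×micro: 2 ⇒ (c0=3, c1=1, c2=2)
[Jacobi] macro 4: S0 reads c2=2 → after 2×micro: 3; S1 reads c2=2 → after 1×micro: 1; S2 reads c0=3 → after 1×micro: 2 ⇒ (c0=3, c1=1, c2=2)
[Jacobi] macro 5: S0 reads c2=2 → after 2×micro: 3; S1 reads c2=2 → after 1×micro: 1; S2 reads c0=3 → after 1×micro: 2 ⇒ (c0=3, c1=1, c2=2)
[Jacobi] macro 6: S0 reads c2=2 → after 2×micro: 3; S1 reads c2=2 → after 1×micro: 1; S2 reads c0=3 → after 1×micro: 2 ⇒ (c0=3, c1=1, c2=2)
[Jacobi] macro 7: S0 reads c2=2 → after 2×micro: 3; S1 reads c2=2 → after 1×micro: 1; S2 reads c0=3 → after 1×micro: 2 ⇒ (c0=3, c1=1, c2=2)
[Gauss-Seidel] macro 1: S0 reads c2=0 → after 2×micro: 3; S1 reads c2=0 → after 1×micro: 0; S2 reads c0=3 → after 1×micro: 2 ⇒ (c0=3, c1=0, c2=2)
[Gauss-Seidel] macro 2: S0 reads c2=2 → after 2×micro: 3; S1 reads c2=2 → after 1×micro: 1; S2 reads c0=3 → after 1×micro: 2 ⇒ (c0=3, c1=1, c2=2)
[Gauss-Seidel] macro 3: S0 reads c2=2 → after 2×micro: 3; S1 reads c2=2 → after 1×micro: 1; S2 reads c0=3 → after 1×micro: 2 ⇒ (c0=3, c1=1, c2=2)
[Gauss-Seidel] macro 4: S0 reads c2=2 → after 2×micro: 3; S1 reads c2=2 → after 1×micro: 1; S2 reads c0=3 → after 1×micro: 2 ⇒ (c0=3, c1=1, c2=2)
[Gauss-Seidel] macro 5: S0 reads c2=2 → after 2×micro: 3; S1 reads c2=2 → after 1×micro: 1; S2 reads c0=3 → after 1×micro: 2 ⇒ (c0=3, c1=1, c2=2)
[Gauss-Seidel] macro 6: S0 reads c2=2 → after 2×micro: 3; S1 reads c2=2 → after 1×micro: 1; S2 reads c0=3 → after 1×micro: 2 ⇒ (c0=3, c1=1, c2=2)
[Gauss-Seidel] macro 7: S0 reads c2=2 → after 2×micro: 3; S1 reads c2=2 → after 1×micro: 1; S2 reads c0=3 → after 1×micro: 2 ⇒ (c0=3, c1=1, c2=2)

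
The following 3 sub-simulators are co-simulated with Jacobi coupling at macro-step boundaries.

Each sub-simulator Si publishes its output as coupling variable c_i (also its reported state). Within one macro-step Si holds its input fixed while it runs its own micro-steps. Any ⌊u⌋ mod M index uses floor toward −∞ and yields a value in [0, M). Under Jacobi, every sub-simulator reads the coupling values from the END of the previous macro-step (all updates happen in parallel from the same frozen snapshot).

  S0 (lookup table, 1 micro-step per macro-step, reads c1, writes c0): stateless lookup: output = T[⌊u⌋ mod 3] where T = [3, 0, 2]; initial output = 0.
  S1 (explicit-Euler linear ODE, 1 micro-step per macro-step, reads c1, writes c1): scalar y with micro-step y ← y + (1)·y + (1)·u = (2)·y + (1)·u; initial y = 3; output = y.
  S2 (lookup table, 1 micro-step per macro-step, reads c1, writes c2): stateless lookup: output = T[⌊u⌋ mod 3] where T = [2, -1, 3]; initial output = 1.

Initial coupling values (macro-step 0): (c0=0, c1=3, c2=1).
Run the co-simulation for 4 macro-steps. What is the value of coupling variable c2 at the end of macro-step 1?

c2 at macro-step 1 = 2

macro 1: S0 reads c1=3 → after 1×micro: 3; S1 reads c1=3 → after 1×micro: 9; S2 reads c1=3 → after 1×micro: 2 ⇒ (c0=3, c1=9, c2=2)
macro 2: S0 reads c1=9 → after 1×micro: 3; S1 reads c1=9 → after 1×micro: 27; S2 reads c1=9 → after 1×micro: 2 ⇒ (c0=3, c1=27, c2=2)
macro 3: S0 reads c1=27 → after 1×micro: 3; S1 reads c1=27 → after 1×micro: 81; S2 reads c1=27 → after 1×micro: 2 ⇒ (c0=3, c1=81, c2=2)
macro 4: S0 reads c1=81 → after 1×micro: 3; S1 reads c1=81 → after 1×micro: 243; S2 reads c1=81 → after 1×micro: 2 ⇒ (c0=3, c1=243, c2=2)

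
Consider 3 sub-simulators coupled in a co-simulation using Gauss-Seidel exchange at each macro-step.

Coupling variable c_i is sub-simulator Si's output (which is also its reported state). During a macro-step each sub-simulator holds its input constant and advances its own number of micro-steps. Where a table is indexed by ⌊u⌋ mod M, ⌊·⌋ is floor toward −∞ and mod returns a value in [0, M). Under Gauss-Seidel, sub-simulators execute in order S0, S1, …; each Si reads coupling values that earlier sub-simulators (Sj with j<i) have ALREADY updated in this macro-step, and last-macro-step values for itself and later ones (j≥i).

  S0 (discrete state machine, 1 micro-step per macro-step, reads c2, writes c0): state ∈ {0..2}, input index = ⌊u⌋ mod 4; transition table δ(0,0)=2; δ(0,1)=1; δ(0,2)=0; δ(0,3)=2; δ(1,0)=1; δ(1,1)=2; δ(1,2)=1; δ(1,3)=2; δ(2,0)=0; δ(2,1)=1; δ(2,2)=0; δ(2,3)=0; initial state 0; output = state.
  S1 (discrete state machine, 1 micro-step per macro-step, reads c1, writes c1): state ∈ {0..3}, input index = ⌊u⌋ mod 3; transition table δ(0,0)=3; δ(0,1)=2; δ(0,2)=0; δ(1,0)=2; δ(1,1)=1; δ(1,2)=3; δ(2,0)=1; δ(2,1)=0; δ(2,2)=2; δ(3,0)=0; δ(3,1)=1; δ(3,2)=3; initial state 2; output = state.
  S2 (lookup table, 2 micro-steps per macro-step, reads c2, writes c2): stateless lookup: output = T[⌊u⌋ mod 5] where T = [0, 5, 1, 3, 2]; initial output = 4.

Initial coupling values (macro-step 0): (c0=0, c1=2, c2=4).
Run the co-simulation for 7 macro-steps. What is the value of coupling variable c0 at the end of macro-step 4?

c0 at macro-step 4 = 2

macro 1: S0 reads c2=4 → after 1×micro: 2; S1 reads c1=2 → after 1×micro: 2; S2 reads c2=4 → after 2×micro: 2 ⇒ (c0=2, c1=2, c2=2)
macro 2: S0 reads c2=2 → after 1×micro: 0; S1 reads c1=2 → after 1×micro: 2; S2 reads c2=2 → after 2×micro: 1 ⇒ (c0=0, c1=2, c2=1)
macro 3: S0 reads c2=1 → after 1×micro: 1; S1 reads c1=2 → after 1×micro: 2; S2 reads c2=1 → after 2×micro: 5 ⇒ (c0=1, c1=2, c2=5)
macro 4: S0 reads c2=5 → after 1×micro: 2; S1 reads c1=2 → after 1×micro: 2; S2 reads c2=5 → after 2×micro: 0 ⇒ (c0=2, c1=2, c2=0)
macro 5: S0 reads c2=0 → after 1×micro: 0; S1 reads c1=2 → after 1×micro: 2; S2 reads c2=0 → after 2×micro: 0 ⇒ (c0=0, c1=2, c2=0)
macro 6: S0 reads c2=0 → after 1×micro: 2; S1 reads c1=2 → after 1×micro: 2; S2 reads c2=0 → after 2×micro: 0 ⇒ (c0=2, c1=2, c2=0)
macro 7: S0 reads c2=0 → after 1×micro: 0; S1 reads c1=2 → after 1×micro: 2; S2 reads c2=0 → after 2×micro: 0 ⇒ (c0=0, c1=2, c2=0)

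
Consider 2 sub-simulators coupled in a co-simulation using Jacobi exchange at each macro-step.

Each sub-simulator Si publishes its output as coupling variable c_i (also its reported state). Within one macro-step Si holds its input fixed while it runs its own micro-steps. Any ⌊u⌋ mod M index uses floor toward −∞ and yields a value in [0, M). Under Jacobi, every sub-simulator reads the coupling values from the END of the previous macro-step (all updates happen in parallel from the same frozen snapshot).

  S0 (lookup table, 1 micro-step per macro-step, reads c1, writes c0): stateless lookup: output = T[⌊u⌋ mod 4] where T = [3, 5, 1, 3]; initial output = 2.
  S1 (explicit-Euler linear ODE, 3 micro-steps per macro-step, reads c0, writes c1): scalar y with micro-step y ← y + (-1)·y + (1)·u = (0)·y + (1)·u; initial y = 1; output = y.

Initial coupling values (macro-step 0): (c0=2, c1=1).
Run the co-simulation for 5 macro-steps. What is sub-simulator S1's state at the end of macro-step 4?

S1 state at macro-step 4 = 5

macro 1: S0 reads c1=1 → after 1×micro: 5; S1 reads c0=2 → after 3×micro: 2 ⇒ (c0=5, c1=2)
macro 2: S0 reads c1=2 → after 1×micro: 1; S1 reads c0=5 → after 3×micro: 5 ⇒ (c0=1, c1=5)
macro 3: S0 reads c1=5 → after 1×micro: 5; S1 reads c0=1 → after 3×micro: 1 ⇒ (c0=5, c1=1)
macro 4: S0 reads c1=1 → after 1×micro: 5; S1 reads c0=5 → after 3×micro: 5 ⇒ (c0=5, c1=5)
macro 5: S0 reads c1=5 → after 1×micro: 5; S1 reads c0=5 → after 3×micro: 5 ⇒ (c0=5, c1=5)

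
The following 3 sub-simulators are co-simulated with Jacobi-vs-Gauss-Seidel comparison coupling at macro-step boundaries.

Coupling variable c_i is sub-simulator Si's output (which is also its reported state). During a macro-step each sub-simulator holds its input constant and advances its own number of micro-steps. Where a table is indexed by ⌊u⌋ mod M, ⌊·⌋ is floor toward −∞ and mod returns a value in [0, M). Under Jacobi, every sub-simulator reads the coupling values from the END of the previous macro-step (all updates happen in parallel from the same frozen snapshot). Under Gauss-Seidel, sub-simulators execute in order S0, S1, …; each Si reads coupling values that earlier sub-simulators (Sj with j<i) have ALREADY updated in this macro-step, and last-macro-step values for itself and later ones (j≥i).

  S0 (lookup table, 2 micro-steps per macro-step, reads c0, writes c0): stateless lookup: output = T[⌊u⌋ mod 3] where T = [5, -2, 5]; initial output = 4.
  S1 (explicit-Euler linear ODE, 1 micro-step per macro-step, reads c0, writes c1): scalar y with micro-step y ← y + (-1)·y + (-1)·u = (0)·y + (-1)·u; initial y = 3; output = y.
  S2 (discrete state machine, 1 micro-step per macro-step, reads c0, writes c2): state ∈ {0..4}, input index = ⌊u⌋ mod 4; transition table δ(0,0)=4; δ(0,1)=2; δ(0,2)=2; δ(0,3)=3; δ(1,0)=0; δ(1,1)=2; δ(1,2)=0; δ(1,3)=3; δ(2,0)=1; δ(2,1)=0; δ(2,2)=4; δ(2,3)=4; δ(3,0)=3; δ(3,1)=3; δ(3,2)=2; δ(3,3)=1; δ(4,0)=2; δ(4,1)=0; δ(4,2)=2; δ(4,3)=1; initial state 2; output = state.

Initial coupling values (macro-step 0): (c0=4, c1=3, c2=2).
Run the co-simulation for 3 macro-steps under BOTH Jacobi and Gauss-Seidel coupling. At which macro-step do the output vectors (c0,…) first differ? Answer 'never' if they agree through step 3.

first divergence at macro-step: 1

[Jacobi] macro 1: S0 reads c0=4 → after 2×micro: -2; S1 reads c0=4 → after 1×micro: -4; S2 reads c0=4 → after 1×micro: 1 ⇒ (c0=-2, c1=-4, c2=1)
[Jacobi] macro 2: S0 reads c0=-2 → after 2×micro: -2; S1 reads c0=-2 → after 1×micro: 2; S2 reads c0=-2 → after 1×micro: 0 ⇒ (c0=-2, c1=2, c2=0)
[Jacobi] macro 3: S0 reads c0=-2 → after 2×micro: -2; S1 reads c0=-2 → after 1×micro: 2; S2 reads c0=-2 → after 1×micro: 2 ⇒ (c0=-2, c1=2, c2=2)
[Gauss-Seidel] macro 1: S0 reads c0=4 → after 2×micro: -2; S1 reads c0=-2 → after 1×micro: 2; S2 reads c0=-2 → after 1×micro: 4 ⇒ (c0=-2, c1=2, c2=4)
[Gauss-Seidel] macro 2: S0 reads c0=-2 → after 2×micro: -2; S1 reads c0=-2 → after 1×micro: 2; S2 reads c0=-2 → after 1×micro: 2 ⇒ (c0=-2, c1=2, c2=2)
[Gauss-Seidel] macro 3: S0 reads c0=-2 → after 2×micro: -2; S1 reads c0=-2 → after 1×micro: 2; S2 reads c0=-2 → after 1×micro: 4 ⇒ (c0=-2, c1=2, c2=4)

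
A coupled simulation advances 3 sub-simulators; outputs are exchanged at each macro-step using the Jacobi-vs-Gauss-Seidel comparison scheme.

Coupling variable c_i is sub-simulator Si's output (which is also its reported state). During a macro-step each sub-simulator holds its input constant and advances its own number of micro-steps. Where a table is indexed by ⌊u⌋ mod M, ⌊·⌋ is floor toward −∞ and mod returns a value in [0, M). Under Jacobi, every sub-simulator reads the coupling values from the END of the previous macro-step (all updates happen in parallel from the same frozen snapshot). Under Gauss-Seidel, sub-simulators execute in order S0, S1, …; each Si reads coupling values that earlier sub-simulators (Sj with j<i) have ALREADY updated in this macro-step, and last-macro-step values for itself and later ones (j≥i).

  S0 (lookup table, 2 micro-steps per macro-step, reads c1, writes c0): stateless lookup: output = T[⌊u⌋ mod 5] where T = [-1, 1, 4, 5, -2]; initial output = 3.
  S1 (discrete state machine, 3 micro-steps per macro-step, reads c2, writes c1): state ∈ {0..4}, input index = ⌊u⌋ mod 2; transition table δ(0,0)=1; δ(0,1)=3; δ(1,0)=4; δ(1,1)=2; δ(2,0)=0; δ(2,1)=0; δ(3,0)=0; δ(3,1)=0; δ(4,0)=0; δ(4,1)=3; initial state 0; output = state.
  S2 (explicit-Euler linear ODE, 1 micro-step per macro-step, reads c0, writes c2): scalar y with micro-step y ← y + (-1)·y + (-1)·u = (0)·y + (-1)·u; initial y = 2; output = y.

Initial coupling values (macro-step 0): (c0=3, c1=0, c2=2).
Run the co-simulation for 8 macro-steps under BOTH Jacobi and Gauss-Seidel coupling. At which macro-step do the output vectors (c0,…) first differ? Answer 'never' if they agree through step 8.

first divergence at macro-step: 1

[Jacobi] macro 1: S0 reads c1=0 → after 2×micro: -1; S1 reads c2=2 → after 3×micro: 0; S2 reads c0=3 → after 1×micro: -3 ⇒ (c0=-1, c1=0, c2=-3)
[Jacobi] macro 2: S0 reads c1=0 → after 2×micro: -1; S1 reads c2=-3 → after 3×micro: 3; S2 reads c0=-1 → after 1×micro: 1 ⇒ (c0=-1, c1=3, c2=1)
[Jacobi] macro 3: S0 reads c1=3 → after 2×micro: 5; S1 reads c2=1 → after 3×micro: 0; S2 reads c0=-1 → after 1×micro: 1 ⇒ (c0=5, c1=0, c2=1)
[Jacobi] macro 4: S0 reads c1=0 → after 2×micro: -1; S1 reads c2=1 → after 3×micro: 3; S2 reads c0=5 → after 1×micro: -5 ⇒ (c0=-1, c1=3, c2=-5)
[Jacobi] macro 5: S0 reads c1=3 → after 2×micro: 5; S1 reads c2=-5 → after 3×micro: 0; S2 reads c0=-1 → after 1×micro: 1 ⇒ (c0=5, c1=0, c2=1)
[Jacobi] macro 6: S0 reads c1=0 → after 2×micro: -1; S1 reads c2=1 → after 3×micro: 3; S2 reads c0=5 → after 1×micro: -5 ⇒ (c0=-1, c1=3, c2=-5)
[Jacobi] macro 7: S0 reads c1=3 → after 2×micro: 5; S1 reads c2=-5 → after 3×micro: 0; S2 reads c0=-1 → after 1×micro: 1 ⇒ (c0=5, c1=0, c2=1)
[Jacobi] macro 8: S0 reads c1=0 → after 2×micro: -1; S1 reads c2=1 → after 3×micro: 3; S2 reads c0=5 → after 1×micro: -5 ⇒ (c0=-1, c1=3, c2=-5)
[Gauss-Seidel] macro 1: S0 reads c1=0 → after 2×micro: -1; S1 reads c2=2 → after 3×micro: 0; S2 reads c0=-1 → after 1×micro: 1 ⇒ (c0=-1, c1=0, c2=1)
[Gauss-Seidel] macro 2: S0 reads c1=0 → after 2×micro: -1; S1 reads c2=1 → after 3×micro: 3; S2 reads c0=-1 → after 1×micro: 1 ⇒ (c0=-1, c1=3, c2=1)
[Gauss-Seidel] macro 3: S0 reads c1=3 → after 2×micro: 5; S1 reads c2=1 → after 3×micro: 0; S2 reads c0=5 → after 1×micro: -5 ⇒ (c0=5, c1=0, c2=-5)
[Gauss-Seidel] macro 4: S0 reads c1=0 → after 2×micro: -1; S1 reads c2=-5 → after 3×micro: 3; S2 reads c0=-1 → after 1×micro: 1 ⇒ (c0=-1, c1=3, c2=1)
[Gauss-Seidel] macro 5: S0 reads c1=3 → after 2×micro: 5; S1 reads c2=1 → after 3×micro: 0; S2 reads c0=5 → after 1×micro: -5 ⇒ (c0=5, c1=0, c2=-5)
[Gauss-Seidel] macro 6: S0 reads c1=0 → after 2×micro: -1; S1 reads c2=-5 → after 3×micro: 3; S2 reads c0=-1 → after 1×micro: 1 ⇒ (c0=-1, c1=3, c2=1)
[Gauss-Seidel] macro 7: S0 reads c1=3 → after 2×micro: 5; S1 reads c2=1 → after 3×micro: 0; S2 reads c0=5 → after 1×micro: -5 ⇒ (c0=5, c1=0, c2=-5)
[Gauss-Seidel] macro 8: S0 reads c1=0 → after 2×micro: -1; S1 reads c2=-5 → after 3×micro: 3; S2 reads c0=-1 → after 1×micro: 1 ⇒ (c0=-1, c1=3, c2=1)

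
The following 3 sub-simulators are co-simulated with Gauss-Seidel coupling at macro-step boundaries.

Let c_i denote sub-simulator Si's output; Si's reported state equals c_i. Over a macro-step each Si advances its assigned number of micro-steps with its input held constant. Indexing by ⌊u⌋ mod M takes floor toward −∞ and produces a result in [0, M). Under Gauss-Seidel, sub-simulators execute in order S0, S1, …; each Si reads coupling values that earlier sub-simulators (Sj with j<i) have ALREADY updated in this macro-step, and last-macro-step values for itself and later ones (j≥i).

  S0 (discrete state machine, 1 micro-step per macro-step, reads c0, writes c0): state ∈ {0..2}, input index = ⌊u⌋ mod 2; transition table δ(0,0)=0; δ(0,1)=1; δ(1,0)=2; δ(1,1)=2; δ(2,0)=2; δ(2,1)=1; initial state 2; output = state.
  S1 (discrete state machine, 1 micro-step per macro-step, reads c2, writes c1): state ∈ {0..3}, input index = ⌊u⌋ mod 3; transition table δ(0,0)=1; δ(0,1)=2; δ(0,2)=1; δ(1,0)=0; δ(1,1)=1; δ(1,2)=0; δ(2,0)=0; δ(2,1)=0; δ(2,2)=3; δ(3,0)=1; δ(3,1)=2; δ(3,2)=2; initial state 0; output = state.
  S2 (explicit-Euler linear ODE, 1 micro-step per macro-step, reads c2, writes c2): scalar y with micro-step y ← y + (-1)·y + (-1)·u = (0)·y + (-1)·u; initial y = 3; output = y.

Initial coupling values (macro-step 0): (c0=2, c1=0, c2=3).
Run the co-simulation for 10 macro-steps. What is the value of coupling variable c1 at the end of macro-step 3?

c1 at macro-step 3 = 1

macro 1: S0 reads c0=2 → after 1×micro: 2; S1 reads c2=3 → after 1×micro: 1; S2 reads c2=3 → after 1×micro: -3 ⇒ (c0=2, c1=1, c2=-3)
macro 2: S0 reads c0=2 → after 1×micro: 2; S1 reads c2=-3 → after 1×micro: 0; S2 reads c2=-3 → after 1×micro: 3 ⇒ (c0=2, c1=0, c2=3)
macro 3: S0 reads c0=2 → after 1×micro: 2; S1 reads c2=3 → after 1×micro: 1; S2 reads c2=3 → after 1×micro: -3 ⇒ (c0=2, c1=1, c2=-3)
macro 4: S0 reads c0=2 → after 1×micro: 2; S1 reads c2=-3 → after 1×micro: 0; S2 reads c2=-3 → after 1×micro: 3 ⇒ (c0=2, c1=0, c2=3)
macro 5: S0 reads c0=2 → after 1×micro: 2; S1 reads c2=3 → after 1×micro: 1; S2 reads c2=3 → after 1×micro: -3 ⇒ (c0=2, c1=1, c2=-3)
macro 6: S0 reads c0=2 → after 1×micro: 2; S1 reads c2=-3 → after 1×micro: 0; S2 reads c2=-3 → after 1×micro: 3 ⇒ (c0=2, c1=0, c2=3)
macro 7: S0 reads c0=2 → after 1×micro: 2; S1 reads c2=3 → after 1×micro: 1; S2 reads c2=3 → after 1×micro: -3 ⇒ (c0=2, c1=1, c2=-3)
macro 8: S0 reads c0=2 → after 1×micro: 2; S1 reads c2=-3 → after 1×micro: 0; S2 reads c2=-3 → after 1×micro: 3 ⇒ (c0=2, c1=0, c2=3)
macro 9: S0 reads c0=2 → after 1×micro: 2; S1 reads c2=3 → after 1×micro: 1; S2 reads c2=3 → after 1×micro: -3 ⇒ (c0=2, c1=1, c2=-3)
macro 10: S0 reads c0=2 → after 1×micro: 2; S1 reads c2=-3 → after 1×micro: 0; S2 reads c2=-3 → after 1×micro: 3 ⇒ (c0=2, c1=0, c2=3)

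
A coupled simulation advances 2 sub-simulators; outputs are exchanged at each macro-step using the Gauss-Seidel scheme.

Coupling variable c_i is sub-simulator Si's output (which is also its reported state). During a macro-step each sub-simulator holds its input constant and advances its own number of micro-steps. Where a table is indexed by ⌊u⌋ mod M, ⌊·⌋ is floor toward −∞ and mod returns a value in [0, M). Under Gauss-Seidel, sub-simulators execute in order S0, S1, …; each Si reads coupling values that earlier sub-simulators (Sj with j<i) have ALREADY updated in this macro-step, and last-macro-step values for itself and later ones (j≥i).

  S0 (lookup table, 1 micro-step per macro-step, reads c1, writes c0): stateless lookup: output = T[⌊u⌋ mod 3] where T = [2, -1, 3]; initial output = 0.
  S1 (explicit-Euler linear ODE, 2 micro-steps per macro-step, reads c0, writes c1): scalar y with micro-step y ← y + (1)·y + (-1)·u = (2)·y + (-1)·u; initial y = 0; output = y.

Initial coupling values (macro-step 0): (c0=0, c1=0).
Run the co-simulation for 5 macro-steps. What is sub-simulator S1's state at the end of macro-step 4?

S1 state at macro-step 4 = -510

macro 1: S0 reads c1=0 → after 1×micro: 2; S1 reads c0=2 → after 2×micro: -6 ⇒ (c0=2, c1=-6)
macro 2: S0 reads c1=-6 → after 1×micro: 2; S1 reads c0=2 → after 2×micro: -30 ⇒ (c0=2, c1=-30)
macro 3: S0 reads c1=-30 → after 1×micro: 2; S1 reads c0=2 → after 2×micro: -126 ⇒ (c0=2, c1=-126)
macro 4: S0 reads c1=-126 → after 1×micro: 2; S1 reads c0=2 → after 2×micro: -510 ⇒ (c0=2, c1=-510)
macro 5: S0 reads c1=-510 → after 1×micro: 2; S1 reads c0=2 → after 2×micro: -2046 ⇒ (c0=2, c1=-2046)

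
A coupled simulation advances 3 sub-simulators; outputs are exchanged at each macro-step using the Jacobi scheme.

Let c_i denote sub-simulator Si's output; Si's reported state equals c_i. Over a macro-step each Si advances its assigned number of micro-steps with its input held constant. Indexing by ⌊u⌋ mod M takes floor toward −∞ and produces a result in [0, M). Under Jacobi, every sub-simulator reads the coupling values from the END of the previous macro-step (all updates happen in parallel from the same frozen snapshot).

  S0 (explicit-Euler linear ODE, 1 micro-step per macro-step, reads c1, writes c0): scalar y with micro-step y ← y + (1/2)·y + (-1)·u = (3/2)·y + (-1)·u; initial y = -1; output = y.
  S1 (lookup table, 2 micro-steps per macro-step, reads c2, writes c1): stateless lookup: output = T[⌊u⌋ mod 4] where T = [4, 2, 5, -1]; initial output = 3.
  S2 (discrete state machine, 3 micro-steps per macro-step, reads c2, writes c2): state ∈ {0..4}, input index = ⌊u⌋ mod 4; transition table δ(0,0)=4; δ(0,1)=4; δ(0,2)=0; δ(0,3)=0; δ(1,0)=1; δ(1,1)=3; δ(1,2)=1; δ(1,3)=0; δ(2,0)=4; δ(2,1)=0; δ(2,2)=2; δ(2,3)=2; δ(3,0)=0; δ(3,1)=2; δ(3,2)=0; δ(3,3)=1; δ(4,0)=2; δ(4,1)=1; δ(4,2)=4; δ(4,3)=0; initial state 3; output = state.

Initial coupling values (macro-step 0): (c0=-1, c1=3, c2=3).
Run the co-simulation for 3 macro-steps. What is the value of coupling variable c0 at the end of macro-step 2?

macro 1: S0 reads c1=3 → after 1×micro: -9/2; S1 reads c2=3 → after 2×micro: -1; S2 reads c2=3 → after 3×micro: 0 ⇒ (c0=-9/2, c1=-1, c2=0)
macro 2: S0 reads c1=-1 → after 1×micro: -23/4; S1 reads c2=0 → after 2×micro: 4; S2 reads c2=0 → after 3×micro: 4 ⇒ (c0=-23/4, c1=4, c2=4)
macro 3: S0 reads c1=4 → after 1×micro: -101/8; S1 reads c2=4 → after 2×micro: 4; S2 reads c2=4 → after 3×micro: 2 ⇒ (c0=-101/8, c1=4, c2=2)

c0 at macro-step 2 = -23/4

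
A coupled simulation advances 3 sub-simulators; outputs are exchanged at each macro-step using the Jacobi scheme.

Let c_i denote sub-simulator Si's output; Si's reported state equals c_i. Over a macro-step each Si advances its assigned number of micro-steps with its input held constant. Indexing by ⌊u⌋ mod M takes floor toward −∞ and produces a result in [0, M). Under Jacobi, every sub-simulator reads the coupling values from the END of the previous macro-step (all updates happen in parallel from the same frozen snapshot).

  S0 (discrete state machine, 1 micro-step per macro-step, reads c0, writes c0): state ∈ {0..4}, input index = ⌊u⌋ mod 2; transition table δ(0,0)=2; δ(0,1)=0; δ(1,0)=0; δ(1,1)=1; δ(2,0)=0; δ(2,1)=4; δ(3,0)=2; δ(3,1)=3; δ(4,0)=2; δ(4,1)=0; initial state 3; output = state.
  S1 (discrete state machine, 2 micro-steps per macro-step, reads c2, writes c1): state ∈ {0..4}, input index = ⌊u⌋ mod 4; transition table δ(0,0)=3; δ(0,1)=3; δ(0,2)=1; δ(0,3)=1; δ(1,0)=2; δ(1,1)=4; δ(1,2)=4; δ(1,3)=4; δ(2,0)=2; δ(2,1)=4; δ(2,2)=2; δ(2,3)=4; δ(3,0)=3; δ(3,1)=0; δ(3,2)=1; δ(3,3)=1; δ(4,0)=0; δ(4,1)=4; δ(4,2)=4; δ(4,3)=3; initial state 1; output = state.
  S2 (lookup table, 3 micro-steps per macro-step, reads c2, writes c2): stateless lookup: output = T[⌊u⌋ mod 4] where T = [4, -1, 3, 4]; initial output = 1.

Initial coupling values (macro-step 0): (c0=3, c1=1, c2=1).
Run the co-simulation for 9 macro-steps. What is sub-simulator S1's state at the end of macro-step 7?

macro 1: S0 reads c0=3 → after 1×micro: 3; S1 reads c2=1 → after 2×micro: 4; S2 reads c2=1 → after 3×micro: -1 ⇒ (c0=3, c1=4, c2=-1)
macro 2: S0 reads c0=3 → after 1×micro: 3; S1 reads c2=-1 → after 2×micro: 1; S2 reads c2=-1 → after 3×micro: 4 ⇒ (c0=3, c1=1, c2=4)
macro 3: S0 reads c0=3 → after 1×micro: 3; S1 reads c2=4 → after 2×micro: 2; S2 reads c2=4 → after 3×micro: 4 ⇒ (c0=3, c1=2, c2=4)
macro 4: S0 reads c0=3 → after 1×micro: 3; S1 reads c2=4 → after 2×micro: 2; S2 reads c2=4 → after 3×micro: 4 ⇒ (c0=3, c1=2, c2=4)
macro 5: S0 reads c0=3 → after 1×micro: 3; S1 reads c2=4 → after 2×micro: 2; S2 reads c2=4 → after 3×micro: 4 ⇒ (c0=3, c1=2, c2=4)
macro 6: S0 reads c0=3 → after 1×micro: 3; S1 reads c2=4 → after 2×micro: 2; S2 reads c2=4 → after 3×micro: 4 ⇒ (c0=3, c1=2, c2=4)
macro 7: S0 reads c0=3 → after 1×micro: 3; S1 reads c2=4 → after 2×micro: 2; S2 reads c2=4 → after 3×micro: 4 ⇒ (c0=3, c1=2, c2=4)
macro 8: S0 reads c0=3 → after 1×micro: 3; S1 reads c2=4 → after 2×micro: 2; S2 reads c2=4 → after 3×micro: 4 ⇒ (c0=3, c1=2, c2=4)
macro 9: S0 reads c0=3 → after 1×micro: 3; S1 reads c2=4 → after 2×micro: 2; S2 reads c2=4 → after 3×micro: 4 ⇒ (c0=3, c1=2, c2=4)

S1 state at macro-step 7 = 2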